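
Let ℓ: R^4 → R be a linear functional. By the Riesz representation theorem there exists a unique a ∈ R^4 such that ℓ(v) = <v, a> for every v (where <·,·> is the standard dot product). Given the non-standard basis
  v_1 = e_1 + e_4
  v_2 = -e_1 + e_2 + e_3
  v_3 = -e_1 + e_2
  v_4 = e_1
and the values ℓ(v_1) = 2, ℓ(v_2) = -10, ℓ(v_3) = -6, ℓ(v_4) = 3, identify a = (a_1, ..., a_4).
a = (3, -3, -4, -1)

Write a = (a_1, ..., a_4) in the standard basis. For each basis vector v_i, ℓ(v_i) = <v_i, a> is a linear equation in the a_j's. Collect the n equations into a matrix system V a = ℓ, where row i of V is v_i (expressed in the standard basis). Since V is invertible (lower-triangular with 1s on the diagonal, up to permutation), solve by back-substitution:
  V =
[[1, 0, 0, 1],
 [-1, 1, 1, 0],
 [-1, 1, 0, 0],
 [1, 0, 0, 0]]
  V a = (2, -10, -6, 3)
Solving gives a = (3, -3, -4, -1).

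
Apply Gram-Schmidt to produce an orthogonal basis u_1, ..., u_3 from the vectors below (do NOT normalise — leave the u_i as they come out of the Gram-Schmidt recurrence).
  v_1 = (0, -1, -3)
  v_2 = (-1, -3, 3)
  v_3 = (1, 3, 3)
Orthogonal basis:
  u_1 = (0, -1, -3)
  u_2 = (-1, -18/5, 6/5)
  u_3 = (36/77, -9/77, 3/77)

Apply the Gram-Schmidt recurrence
  u_1 = v_1
  u_i = v_i − Σ_{j<i} ((v_i · u_j) / (u_j · u_j)) · u_j.

Step by step this gives:
  u_1 = (0, -1, -3)
  u_2 = (-1, -18/5, 6/5)
  u_3 = (36/77, -9/77, 3/77)

Orthogonality check:
  u_2 · u_1 = 0 (should be 0)
  u_3 · u_1 = 0 (should be 0)
  u_3 · u_2 = 0 (should be 0)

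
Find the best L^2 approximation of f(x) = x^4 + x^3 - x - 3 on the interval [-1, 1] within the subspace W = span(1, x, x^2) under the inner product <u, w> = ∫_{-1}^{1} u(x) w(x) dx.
g(x) = 6*x^2/7 - 2*x/5 - 108/35

The best approximation g ∈ W is the orthogonal projection of f onto W. Writing g = a_0 + a_1 x + a_2 x^2, the coefficients solve the normal equations G · a = b where
  G_{ij} = <φ_i, φ_j> and b_i = <f, φ_i>, with φ_0 = 1, φ_1 = x, φ_2 = x^2.
G =
  [2, 0, 2/3]
  [0, 2/3, 0]
  [2/3, 0, 2/5],
b = (-28/5, -4/15, -12/7).
Solving gives a_0 = -108/35, a_1 = -2/5, a_2 = 6/7, so
  g(x) = 6*x^2/7 - 2*x/5 - 108/35.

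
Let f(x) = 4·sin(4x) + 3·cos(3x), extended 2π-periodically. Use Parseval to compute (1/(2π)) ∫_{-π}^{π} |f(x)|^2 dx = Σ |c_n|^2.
Σ |c_n|^2 = 25/2

Expand |f|^2 and use orthogonality of {sin(nx), cos(mx)} on [-π, π]:
  ∫_{-π}^{π} sin(nx)^2 dx = π, ∫ cos(mx)^2 dx = π, and cross terms integrate to 0.
So ∫_{-π}^{π} f(x)^2 dx = 4^2 · π + 3^2 · π = (16 + 9)π.
Divide by 2π: (16 + 9)/2 = 25/2.
By Parseval, this equals Σ |c_n|^2.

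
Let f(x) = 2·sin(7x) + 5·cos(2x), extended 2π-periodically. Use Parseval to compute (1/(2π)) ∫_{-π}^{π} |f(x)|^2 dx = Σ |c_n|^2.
Σ |c_n|^2 = 29/2

Expand |f|^2 and use orthogonality of {sin(nx), cos(mx)} on [-π, π]:
  ∫_{-π}^{π} sin(nx)^2 dx = π, ∫ cos(mx)^2 dx = π, and cross terms integrate to 0.
So ∫_{-π}^{π} f(x)^2 dx = 2^2 · π + 5^2 · π = (4 + 25)π.
Divide by 2π: (4 + 25)/2 = 29/2.
By Parseval, this equals Σ |c_n|^2.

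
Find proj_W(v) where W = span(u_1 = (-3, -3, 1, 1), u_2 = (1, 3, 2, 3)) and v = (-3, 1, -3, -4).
proj_W(v) = (80/411, -218/137, -883/411, -1250/411)

Set up U = [u_1 | ... | u_2] ∈ R^(4×2). The projector onto W = col(U) is P = U (U^T U)^(-1) U^T.
Compute U^T U =
  [20, -7]
  [-7, 23],
and U^T v = (-1, -18).
Solve U^T U · c = U^T v for the coefficients: c = (-149/411, -367/411). The projection is proj_W(v) = U c.
Check: (v - proj_W(v)) · u_1 = 0  (should be 0).
Check: (v - proj_W(v)) · u_2 = 0  (should be 0).
Result: proj_W(v) = (80/411, -218/137, -883/411, -1250/411).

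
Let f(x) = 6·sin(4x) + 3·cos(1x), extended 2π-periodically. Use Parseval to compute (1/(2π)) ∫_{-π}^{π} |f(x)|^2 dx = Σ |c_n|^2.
Σ |c_n|^2 = 45/2

Expand |f|^2 and use orthogonality of {sin(nx), cos(mx)} on [-π, π]:
  ∫_{-π}^{π} sin(nx)^2 dx = π, ∫ cos(mx)^2 dx = π, and cross terms integrate to 0.
So ∫_{-π}^{π} f(x)^2 dx = 6^2 · π + 3^2 · π = (36 + 9)π.
Divide by 2π: (36 + 9)/2 = 45/2.
By Parseval, this equals Σ |c_n|^2.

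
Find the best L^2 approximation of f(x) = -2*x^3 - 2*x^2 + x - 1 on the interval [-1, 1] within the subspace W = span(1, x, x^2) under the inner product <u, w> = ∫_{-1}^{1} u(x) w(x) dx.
g(x) = -2*x^2 - x/5 - 1

The best approximation g ∈ W is the orthogonal projection of f onto W. Writing g = a_0 + a_1 x + a_2 x^2, the coefficients solve the normal equations G · a = b where
  G_{ij} = <φ_i, φ_j> and b_i = <f, φ_i>, with φ_0 = 1, φ_1 = x, φ_2 = x^2.
G =
  [2, 0, 2/3]
  [0, 2/3, 0]
  [2/3, 0, 2/5],
b = (-10/3, -2/15, -22/15).
Solving gives a_0 = -1, a_1 = -1/5, a_2 = -2, so
  g(x) = -2*x^2 - x/5 - 1.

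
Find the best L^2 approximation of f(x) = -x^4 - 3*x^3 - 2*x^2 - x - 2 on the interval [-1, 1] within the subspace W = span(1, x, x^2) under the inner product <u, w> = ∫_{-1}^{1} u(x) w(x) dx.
g(x) = -20*x^2/7 - 14*x/5 - 67/35

The best approximation g ∈ W is the orthogonal projection of f onto W. Writing g = a_0 + a_1 x + a_2 x^2, the coefficients solve the normal equations G · a = b where
  G_{ij} = <φ_i, φ_j> and b_i = <f, φ_i>, with φ_0 = 1, φ_1 = x, φ_2 = x^2.
G =
  [2, 0, 2/3]
  [0, 2/3, 0]
  [2/3, 0, 2/5],
b = (-86/15, -28/15, -254/105).
Solving gives a_0 = -67/35, a_1 = -14/5, a_2 = -20/7, so
  g(x) = -20*x^2/7 - 14*x/5 - 67/35.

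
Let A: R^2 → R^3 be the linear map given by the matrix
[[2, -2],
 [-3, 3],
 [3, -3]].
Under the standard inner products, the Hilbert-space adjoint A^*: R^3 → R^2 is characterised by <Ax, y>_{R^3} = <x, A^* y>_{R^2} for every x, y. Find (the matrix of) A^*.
A^* = A^T =
[[2, -3, 3],
 [-2, 3, -3]]

For real matrices with standard dot products, the defining identity <Ax, y> = <x, A^* y> gives (Ax)^T y = x^T (A^*) y, i.e. x^T A^T y = x^T (A^*) y. Since this holds for all x, y, we must have A^* = A^T. Therefore
A^* =
[[2, -3, 3],
 [-2, 3, -3]].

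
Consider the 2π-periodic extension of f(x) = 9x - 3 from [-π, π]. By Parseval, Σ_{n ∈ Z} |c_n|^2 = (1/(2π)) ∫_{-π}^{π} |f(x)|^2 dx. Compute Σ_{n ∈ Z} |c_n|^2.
Σ |c_n|^2 = 27π^2 + 9

Expand and integrate term by term over [-π, π]:
  ∫ (9x)^2 dx = 81·(2π^3/3); ∫ 2·9·(-3)·x dx = 0 (odd integrand); ∫ (-3)^2 dx = 9·2π.
So (1/(2π)) ∫_{-π}^{π} (9x - 3)^2 dx = 81π^2/3 + 9 = 27π^2 + 9.
Parseval ⇒ Σ |c_n|^2 = 27π^2 + 9.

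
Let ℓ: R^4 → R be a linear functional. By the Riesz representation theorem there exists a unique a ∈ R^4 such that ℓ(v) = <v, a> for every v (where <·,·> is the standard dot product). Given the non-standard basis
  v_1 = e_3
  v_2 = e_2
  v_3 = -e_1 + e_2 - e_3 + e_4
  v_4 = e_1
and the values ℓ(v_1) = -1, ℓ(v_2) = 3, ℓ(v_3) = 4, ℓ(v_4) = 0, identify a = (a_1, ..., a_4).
a = (0, 3, -1, 0)

Write a = (a_1, ..., a_4) in the standard basis. For each basis vector v_i, ℓ(v_i) = <v_i, a> is a linear equation in the a_j's. Collect the n equations into a matrix system V a = ℓ, where row i of V is v_i (expressed in the standard basis). Since V is invertible (lower-triangular with 1s on the diagonal, up to permutation), solve by back-substitution:
  V =
[[0, 0, 1, 0],
 [0, 1, 0, 0],
 [-1, 1, -1, 1],
 [1, 0, 0, 0]]
  V a = (-1, 3, 4, 0)
Solving gives a = (0, 3, -1, 0).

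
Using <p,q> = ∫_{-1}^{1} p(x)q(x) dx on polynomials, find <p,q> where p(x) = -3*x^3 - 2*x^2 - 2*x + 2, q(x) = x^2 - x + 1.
<p,q> = 86/15

Expand the product: p(x)·q(x) = -3*x^5 + x^4 - 3*x^3 + 2*x^2 - 4*x + 2.
∫_{-1}^{1} of each monomial x^k gives [2/(k+1) if k even, 0 if k odd]. Integrating term-by-term (or equivalently evaluating the antiderivative F(x) = -x^6/2 + x^5/5 - 3*x^4/4 + 2*x^3/3 - 2*x^2 + 2*x at the endpoints):
  F(1) − F(−1) = -23/60 − (-367/60) = 86/15.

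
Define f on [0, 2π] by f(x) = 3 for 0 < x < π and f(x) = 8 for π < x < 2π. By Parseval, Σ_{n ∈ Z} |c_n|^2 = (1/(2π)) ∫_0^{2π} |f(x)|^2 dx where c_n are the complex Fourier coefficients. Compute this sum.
Σ |c_n|^2 = 73/2

Parseval equates the L^2 energy of f (normalised by 1/(2π)) with the ℓ^2 sum of its Fourier coefficients: (1/(2π)) ∫_0^{2π} |f|^2 = Σ |c_n|^2.
Compute the left side: (1/(2π)) [∫_0^π 3^2 dx + ∫_π^{2π} 8^2 dx] = (1/(2π)) · (9π + 64π) = (9 + 64)/2 = 73/2.
So Σ_{n ∈ Z} |c_n|^2 = 73/2.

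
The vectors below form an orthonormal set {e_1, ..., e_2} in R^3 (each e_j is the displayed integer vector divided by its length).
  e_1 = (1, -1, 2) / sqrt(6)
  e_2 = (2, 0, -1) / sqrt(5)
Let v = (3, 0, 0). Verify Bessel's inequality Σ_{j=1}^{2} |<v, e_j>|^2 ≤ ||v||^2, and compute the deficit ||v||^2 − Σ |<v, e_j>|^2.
Σ |<v, e_j>|^2 = 87/10; ||v||^2 = 9; deficit = 3/10

Write each e_j = u_j / sqrt(<u_j, u_j>) where u_j is the displayed integer vector. Then <v, e_j> = <v, u_j> / sqrt(<u_j, u_j>), so |<v, e_j>|^2 = <v, u_j>^2 / <u_j, u_j>.
Coefficients: <v, e_1> = 3/sqrt(6), <v, e_2> = 6/sqrt(5).
Square and sum: Σ |<v, e_j>|^2 = 87/10.
Compute ||v||^2 = v·v = 9.
Deficit = 9 − 87/10 = 3/10 ≥ 0, confirming Bessel's inequality. (The deficit equals ||v − Σ <v,e_j> e_j||^2, the squared distance from v to span{e_j}.)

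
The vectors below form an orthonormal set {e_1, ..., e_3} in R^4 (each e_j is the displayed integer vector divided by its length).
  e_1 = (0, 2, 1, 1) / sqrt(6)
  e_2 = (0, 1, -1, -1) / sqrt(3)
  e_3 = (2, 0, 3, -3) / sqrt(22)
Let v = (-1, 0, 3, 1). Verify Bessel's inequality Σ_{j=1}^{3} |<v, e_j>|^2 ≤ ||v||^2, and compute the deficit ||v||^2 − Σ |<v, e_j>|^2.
Σ |<v, e_j>|^2 = 96/11; ||v||^2 = 11; deficit = 25/11

Write each e_j = u_j / sqrt(<u_j, u_j>) where u_j is the displayed integer vector. Then <v, e_j> = <v, u_j> / sqrt(<u_j, u_j>), so |<v, e_j>|^2 = <v, u_j>^2 / <u_j, u_j>.
Coefficients: <v, e_1> = 4/sqrt(6), <v, e_2> = -4/sqrt(3), <v, e_3> = 4/sqrt(22).
Square and sum: Σ |<v, e_j>|^2 = 96/11.
Compute ||v||^2 = v·v = 11.
Deficit = 11 − 96/11 = 25/11 ≥ 0, confirming Bessel's inequality. (The deficit equals ||v − Σ <v,e_j> e_j||^2, the squared distance from v to span{e_j}.)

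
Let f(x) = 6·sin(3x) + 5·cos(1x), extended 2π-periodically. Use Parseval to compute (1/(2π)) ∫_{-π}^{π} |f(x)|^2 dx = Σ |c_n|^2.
Σ |c_n|^2 = 61/2

Expand |f|^2 and use orthogonality of {sin(nx), cos(mx)} on [-π, π]:
  ∫_{-π}^{π} sin(nx)^2 dx = π, ∫ cos(mx)^2 dx = π, and cross terms integrate to 0.
So ∫_{-π}^{π} f(x)^2 dx = 6^2 · π + 5^2 · π = (36 + 25)π.
Divide by 2π: (36 + 25)/2 = 61/2.
By Parseval, this equals Σ |c_n|^2.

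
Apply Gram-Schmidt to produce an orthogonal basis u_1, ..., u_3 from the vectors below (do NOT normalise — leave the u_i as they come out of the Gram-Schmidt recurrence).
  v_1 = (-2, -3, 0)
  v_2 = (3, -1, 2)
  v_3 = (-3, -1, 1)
Orthogonal basis:
  u_1 = (-2, -3, 0)
  u_2 = (33/13, -22/13, 2)
  u_3 = (-150/173, 100/173, 275/173)

Apply the Gram-Schmidt recurrence
  u_1 = v_1
  u_i = v_i − Σ_{j<i} ((v_i · u_j) / (u_j · u_j)) · u_j.

Step by step this gives:
  u_1 = (-2, -3, 0)
  u_2 = (33/13, -22/13, 2)
  u_3 = (-150/173, 100/173, 275/173)

Orthogonality check:
  u_2 · u_1 = 0 (should be 0)
  u_3 · u_1 = 0 (should be 0)
  u_3 · u_2 = 0 (should be 0)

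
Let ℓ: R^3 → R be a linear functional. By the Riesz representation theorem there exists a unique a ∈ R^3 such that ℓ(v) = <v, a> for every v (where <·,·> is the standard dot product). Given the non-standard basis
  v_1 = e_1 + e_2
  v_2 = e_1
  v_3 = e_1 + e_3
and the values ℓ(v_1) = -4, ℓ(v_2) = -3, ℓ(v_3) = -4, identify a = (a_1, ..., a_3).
a = (-3, -1, -1)

Write a = (a_1, ..., a_3) in the standard basis. For each basis vector v_i, ℓ(v_i) = <v_i, a> is a linear equation in the a_j's. Collect the n equations into a matrix system V a = ℓ, where row i of V is v_i (expressed in the standard basis). Since V is invertible (lower-triangular with 1s on the diagonal, up to permutation), solve by back-substitution:
  V =
[[1, 1, 0],
 [1, 0, 0],
 [1, 0, 1]]
  V a = (-4, -3, -4)
Solving gives a = (-3, -1, -1).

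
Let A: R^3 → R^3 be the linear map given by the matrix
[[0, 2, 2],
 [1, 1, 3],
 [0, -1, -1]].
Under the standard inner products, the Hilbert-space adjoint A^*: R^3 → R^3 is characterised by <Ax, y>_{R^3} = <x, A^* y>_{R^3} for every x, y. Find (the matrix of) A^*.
A^* = A^T =
[[0, 1, 0],
 [2, 1, -1],
 [2, 3, -1]]

For real matrices with standard dot products, the defining identity <Ax, y> = <x, A^* y> gives (Ax)^T y = x^T (A^*) y, i.e. x^T A^T y = x^T (A^*) y. Since this holds for all x, y, we must have A^* = A^T. Therefore
A^* =
[[0, 1, 0],
 [2, 1, -1],
 [2, 3, -1]].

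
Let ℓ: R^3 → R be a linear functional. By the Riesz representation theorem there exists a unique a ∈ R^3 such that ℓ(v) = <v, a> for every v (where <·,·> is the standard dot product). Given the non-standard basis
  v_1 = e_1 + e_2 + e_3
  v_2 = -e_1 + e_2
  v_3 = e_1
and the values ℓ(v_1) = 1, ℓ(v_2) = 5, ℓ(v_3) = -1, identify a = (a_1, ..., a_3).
a = (-1, 4, -2)

Write a = (a_1, ..., a_3) in the standard basis. For each basis vector v_i, ℓ(v_i) = <v_i, a> is a linear equation in the a_j's. Collect the n equations into a matrix system V a = ℓ, where row i of V is v_i (expressed in the standard basis). Since V is invertible (lower-triangular with 1s on the diagonal, up to permutation), solve by back-substitution:
  V =
[[1, 1, 1],
 [-1, 1, 0],
 [1, 0, 0]]
  V a = (1, 5, -1)
Solving gives a = (-1, 4, -2).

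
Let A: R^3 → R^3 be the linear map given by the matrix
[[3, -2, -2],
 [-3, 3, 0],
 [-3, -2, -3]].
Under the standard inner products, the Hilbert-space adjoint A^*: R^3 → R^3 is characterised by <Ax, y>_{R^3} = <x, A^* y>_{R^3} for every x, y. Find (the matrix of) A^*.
A^* = A^T =
[[3, -3, -3],
 [-2, 3, -2],
 [-2, 0, -3]]

For real matrices with standard dot products, the defining identity <Ax, y> = <x, A^* y> gives (Ax)^T y = x^T (A^*) y, i.e. x^T A^T y = x^T (A^*) y. Since this holds for all x, y, we must have A^* = A^T. Therefore
A^* =
[[3, -3, -3],
 [-2, 3, -2],
 [-2, 0, -3]].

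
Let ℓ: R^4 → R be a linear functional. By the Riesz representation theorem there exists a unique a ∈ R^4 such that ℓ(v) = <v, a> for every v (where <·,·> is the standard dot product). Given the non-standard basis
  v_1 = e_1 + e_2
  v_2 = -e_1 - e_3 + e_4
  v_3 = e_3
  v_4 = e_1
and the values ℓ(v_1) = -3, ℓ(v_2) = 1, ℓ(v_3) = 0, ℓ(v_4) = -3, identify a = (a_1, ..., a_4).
a = (-3, 0, 0, -2)

Write a = (a_1, ..., a_4) in the standard basis. For each basis vector v_i, ℓ(v_i) = <v_i, a> is a linear equation in the a_j's. Collect the n equations into a matrix system V a = ℓ, where row i of V is v_i (expressed in the standard basis). Since V is invertible (lower-triangular with 1s on the diagonal, up to permutation), solve by back-substitution:
  V =
[[1, 1, 0, 0],
 [-1, 0, -1, 1],
 [0, 0, 1, 0],
 [1, 0, 0, 0]]
  V a = (-3, 1, 0, -3)
Solving gives a = (-3, 0, 0, -2).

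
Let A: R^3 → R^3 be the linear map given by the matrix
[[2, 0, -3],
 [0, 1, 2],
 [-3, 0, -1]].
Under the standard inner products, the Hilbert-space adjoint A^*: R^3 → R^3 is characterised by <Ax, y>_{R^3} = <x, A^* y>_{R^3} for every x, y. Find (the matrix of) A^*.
A^* = A^T =
[[2, 0, -3],
 [0, 1, 0],
 [-3, 2, -1]]

For real matrices with standard dot products, the defining identity <Ax, y> = <x, A^* y> gives (Ax)^T y = x^T (A^*) y, i.e. x^T A^T y = x^T (A^*) y. Since this holds for all x, y, we must have A^* = A^T. Therefore
A^* =
[[2, 0, -3],
 [0, 1, 0],
 [-3, 2, -1]].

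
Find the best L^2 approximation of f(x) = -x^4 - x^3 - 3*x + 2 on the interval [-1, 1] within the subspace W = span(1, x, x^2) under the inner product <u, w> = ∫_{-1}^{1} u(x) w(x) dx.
g(x) = -6*x^2/7 - 18*x/5 + 73/35

The best approximation g ∈ W is the orthogonal projection of f onto W. Writing g = a_0 + a_1 x + a_2 x^2, the coefficients solve the normal equations G · a = b where
  G_{ij} = <φ_i, φ_j> and b_i = <f, φ_i>, with φ_0 = 1, φ_1 = x, φ_2 = x^2.
G =
  [2, 0, 2/3]
  [0, 2/3, 0]
  [2/3, 0, 2/5],
b = (18/5, -12/5, 22/21).
Solving gives a_0 = 73/35, a_1 = -18/5, a_2 = -6/7, so
  g(x) = -6*x^2/7 - 18*x/5 + 73/35.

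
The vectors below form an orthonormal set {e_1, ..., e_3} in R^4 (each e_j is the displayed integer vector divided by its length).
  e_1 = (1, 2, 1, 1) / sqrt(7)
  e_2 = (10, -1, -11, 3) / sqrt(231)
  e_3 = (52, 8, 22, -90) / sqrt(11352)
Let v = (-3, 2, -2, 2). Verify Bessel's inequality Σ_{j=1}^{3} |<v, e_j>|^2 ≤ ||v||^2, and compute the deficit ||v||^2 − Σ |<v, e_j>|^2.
Σ |<v, e_j>|^2 = 511/43; ||v||^2 = 21; deficit = 392/43

Write each e_j = u_j / sqrt(<u_j, u_j>) where u_j is the displayed integer vector. Then <v, e_j> = <v, u_j> / sqrt(<u_j, u_j>), so |<v, e_j>|^2 = <v, u_j>^2 / <u_j, u_j>.
Coefficients: <v, e_1> = 1/sqrt(7), <v, e_2> = -4/sqrt(231), <v, e_3> = -364/sqrt(11352).
Square and sum: Σ |<v, e_j>|^2 = 511/43.
Compute ||v||^2 = v·v = 21.
Deficit = 21 − 511/43 = 392/43 ≥ 0, confirming Bessel's inequality. (The deficit equals ||v − Σ <v,e_j> e_j||^2, the squared distance from v to span{e_j}.)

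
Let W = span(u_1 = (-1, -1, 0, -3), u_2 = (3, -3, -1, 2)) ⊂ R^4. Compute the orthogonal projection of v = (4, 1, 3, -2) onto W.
proj_W(v) = (7/31, -17/31, -4/31, -7/31)

Set up U = [u_1 | ... | u_2] ∈ R^(4×2). The projector onto W = col(U) is P = U (U^T U)^(-1) U^T.
Compute U^T U =
  [11, -6]
  [-6, 23],
and U^T v = (1, 2).
Solve U^T U · c = U^T v for the coefficients: c = (5/31, 4/31). The projection is proj_W(v) = U c.
Check: (v - proj_W(v)) · u_1 = 0  (should be 0).
Check: (v - proj_W(v)) · u_2 = 0  (should be 0).
Result: proj_W(v) = (7/31, -17/31, -4/31, -7/31).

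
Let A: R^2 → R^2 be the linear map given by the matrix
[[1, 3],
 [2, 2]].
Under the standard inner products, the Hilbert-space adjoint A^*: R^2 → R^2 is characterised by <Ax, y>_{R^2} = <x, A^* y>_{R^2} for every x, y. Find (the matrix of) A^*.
A^* = A^T =
[[1, 2],
 [3, 2]]

For real matrices with standard dot products, the defining identity <Ax, y> = <x, A^* y> gives (Ax)^T y = x^T (A^*) y, i.e. x^T A^T y = x^T (A^*) y. Since this holds for all x, y, we must have A^* = A^T. Therefore
A^* =
[[1, 2],
 [3, 2]].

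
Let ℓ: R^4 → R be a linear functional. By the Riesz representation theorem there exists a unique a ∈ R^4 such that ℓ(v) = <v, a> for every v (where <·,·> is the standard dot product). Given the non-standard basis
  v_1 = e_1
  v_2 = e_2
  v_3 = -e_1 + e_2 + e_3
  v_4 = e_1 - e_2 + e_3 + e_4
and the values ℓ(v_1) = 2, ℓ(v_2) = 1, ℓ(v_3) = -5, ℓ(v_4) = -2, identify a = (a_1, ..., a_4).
a = (2, 1, -4, 1)

Write a = (a_1, ..., a_4) in the standard basis. For each basis vector v_i, ℓ(v_i) = <v_i, a> is a linear equation in the a_j's. Collect the n equations into a matrix system V a = ℓ, where row i of V is v_i (expressed in the standard basis). Since V is invertible (lower-triangular with 1s on the diagonal, up to permutation), solve by back-substitution:
  V =
[[1, 0, 0, 0],
 [0, 1, 0, 0],
 [-1, 1, 1, 0],
 [1, -1, 1, 1]]
  V a = (2, 1, -5, -2)
Solving gives a = (2, 1, -4, 1).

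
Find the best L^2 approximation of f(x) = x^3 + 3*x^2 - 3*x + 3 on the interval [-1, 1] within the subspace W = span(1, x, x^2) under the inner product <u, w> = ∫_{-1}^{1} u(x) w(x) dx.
g(x) = 3*x^2 - 12*x/5 + 3

The best approximation g ∈ W is the orthogonal projection of f onto W. Writing g = a_0 + a_1 x + a_2 x^2, the coefficients solve the normal equations G · a = b where
  G_{ij} = <φ_i, φ_j> and b_i = <f, φ_i>, with φ_0 = 1, φ_1 = x, φ_2 = x^2.
G =
  [2, 0, 2/3]
  [0, 2/3, 0]
  [2/3, 0, 2/5],
b = (8, -8/5, 16/5).
Solving gives a_0 = 3, a_1 = -12/5, a_2 = 3, so
  g(x) = 3*x^2 - 12*x/5 + 3.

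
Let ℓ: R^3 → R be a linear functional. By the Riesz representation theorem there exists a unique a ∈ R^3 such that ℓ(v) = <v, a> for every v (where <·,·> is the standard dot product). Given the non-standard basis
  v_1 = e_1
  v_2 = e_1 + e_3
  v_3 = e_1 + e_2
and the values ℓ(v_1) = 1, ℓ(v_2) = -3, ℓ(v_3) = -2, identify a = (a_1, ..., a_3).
a = (1, -3, -4)

Write a = (a_1, ..., a_3) in the standard basis. For each basis vector v_i, ℓ(v_i) = <v_i, a> is a linear equation in the a_j's. Collect the n equations into a matrix system V a = ℓ, where row i of V is v_i (expressed in the standard basis). Since V is invertible (lower-triangular with 1s on the diagonal, up to permutation), solve by back-substitution:
  V =
[[1, 0, 0],
 [1, 0, 1],
 [1, 1, 0]]
  V a = (1, -3, -2)
Solving gives a = (1, -3, -4).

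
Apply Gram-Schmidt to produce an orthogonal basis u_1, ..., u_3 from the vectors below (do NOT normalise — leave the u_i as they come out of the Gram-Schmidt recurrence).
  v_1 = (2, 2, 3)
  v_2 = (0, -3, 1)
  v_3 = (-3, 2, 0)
Orthogonal basis:
  u_1 = (2, 2, 3)
  u_2 = (6/17, -45/17, 26/17)
  u_3 = (-407/161, 74/161, 222/161)

Apply the Gram-Schmidt recurrence
  u_1 = v_1
  u_i = v_i − Σ_{j<i} ((v_i · u_j) / (u_j · u_j)) · u_j.

Step by step this gives:
  u_1 = (2, 2, 3)
  u_2 = (6/17, -45/17, 26/17)
  u_3 = (-407/161, 74/161, 222/161)

Orthogonality check:
  u_2 · u_1 = 0 (should be 0)
  u_3 · u_1 = 0 (should be 0)
  u_3 · u_2 = 0 (should be 0)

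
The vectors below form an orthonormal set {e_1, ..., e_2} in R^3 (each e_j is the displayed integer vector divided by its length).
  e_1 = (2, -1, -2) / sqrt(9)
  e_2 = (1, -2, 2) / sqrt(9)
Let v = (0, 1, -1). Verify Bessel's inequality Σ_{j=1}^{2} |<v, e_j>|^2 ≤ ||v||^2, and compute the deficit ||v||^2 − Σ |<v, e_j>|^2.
Σ |<v, e_j>|^2 = 17/9; ||v||^2 = 2; deficit = 1/9

Write each e_j = u_j / sqrt(<u_j, u_j>) where u_j is the displayed integer vector. Then <v, e_j> = <v, u_j> / sqrt(<u_j, u_j>), so |<v, e_j>|^2 = <v, u_j>^2 / <u_j, u_j>.
Coefficients: <v, e_1> = 1/sqrt(9), <v, e_2> = -4/sqrt(9).
Square and sum: Σ |<v, e_j>|^2 = 17/9.
Compute ||v||^2 = v·v = 2.
Deficit = 2 − 17/9 = 1/9 ≥ 0, confirming Bessel's inequality. (The deficit equals ||v − Σ <v,e_j> e_j||^2, the squared distance from v to span{e_j}.)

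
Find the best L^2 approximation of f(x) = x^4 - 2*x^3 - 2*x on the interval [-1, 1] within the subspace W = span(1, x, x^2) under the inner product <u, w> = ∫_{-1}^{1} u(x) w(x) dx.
g(x) = 6*x^2/7 - 16*x/5 - 3/35

The best approximation g ∈ W is the orthogonal projection of f onto W. Writing g = a_0 + a_1 x + a_2 x^2, the coefficients solve the normal equations G · a = b where
  G_{ij} = <φ_i, φ_j> and b_i = <f, φ_i>, with φ_0 = 1, φ_1 = x, φ_2 = x^2.
G =
  [2, 0, 2/3]
  [0, 2/3, 0]
  [2/3, 0, 2/5],
b = (2/5, -32/15, 2/7).
Solving gives a_0 = -3/35, a_1 = -16/5, a_2 = 6/7, so
  g(x) = 6*x^2/7 - 16*x/5 - 3/35.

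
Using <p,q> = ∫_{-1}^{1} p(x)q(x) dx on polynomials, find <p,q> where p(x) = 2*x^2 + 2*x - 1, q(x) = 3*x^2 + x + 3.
<p,q> = -4/15

Expand the product: p(x)·q(x) = 6*x^4 + 8*x^3 + 5*x^2 + 5*x - 3.
∫_{-1}^{1} of each monomial x^k gives [2/(k+1) if k even, 0 if k odd]. Integrating term-by-term (or equivalently evaluating the antiderivative F(x) = 6*x^5/5 + 2*x^4 + 5*x^3/3 + 5*x^2/2 - 3*x at the endpoints):
  F(1) − F(−1) = 131/30 − (139/30) = -4/15.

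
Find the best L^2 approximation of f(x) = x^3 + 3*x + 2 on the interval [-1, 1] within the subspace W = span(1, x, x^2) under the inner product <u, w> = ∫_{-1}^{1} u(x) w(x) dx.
g(x) = 18*x/5 + 2

The best approximation g ∈ W is the orthogonal projection of f onto W. Writing g = a_0 + a_1 x + a_2 x^2, the coefficients solve the normal equations G · a = b where
  G_{ij} = <φ_i, φ_j> and b_i = <f, φ_i>, with φ_0 = 1, φ_1 = x, φ_2 = x^2.
G =
  [2, 0, 2/3]
  [0, 2/3, 0]
  [2/3, 0, 2/5],
b = (4, 12/5, 4/3).
Solving gives a_0 = 2, a_1 = 18/5, a_2 = 0, so
  g(x) = 18*x/5 + 2.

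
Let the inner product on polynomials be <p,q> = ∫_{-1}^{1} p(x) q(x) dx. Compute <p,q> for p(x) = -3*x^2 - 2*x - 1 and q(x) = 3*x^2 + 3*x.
<p,q> = -48/5

Expand the product: p(x)·q(x) = -9*x^4 - 15*x^3 - 9*x^2 - 3*x.
∫_{-1}^{1} of each monomial x^k gives [2/(k+1) if k even, 0 if k odd]. Integrating term-by-term (or equivalently evaluating the antiderivative F(x) = -9*x^5/5 - 15*x^4/4 - 3*x^3 - 3*x^2/2 at the endpoints):
  F(1) − F(−1) = -201/20 − (-9/20) = -48/5.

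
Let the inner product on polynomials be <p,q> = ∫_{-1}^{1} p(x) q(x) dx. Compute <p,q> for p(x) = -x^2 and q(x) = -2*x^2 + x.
<p,q> = 4/5

Expand the product: p(x)·q(x) = 2*x^4 - x^3.
∫_{-1}^{1} of each monomial x^k gives [2/(k+1) if k even, 0 if k odd]. Integrating term-by-term (or equivalently evaluating the antiderivative F(x) = 2*x^5/5 - x^4/4 at the endpoints):
  F(1) − F(−1) = 3/20 − (-13/20) = 4/5.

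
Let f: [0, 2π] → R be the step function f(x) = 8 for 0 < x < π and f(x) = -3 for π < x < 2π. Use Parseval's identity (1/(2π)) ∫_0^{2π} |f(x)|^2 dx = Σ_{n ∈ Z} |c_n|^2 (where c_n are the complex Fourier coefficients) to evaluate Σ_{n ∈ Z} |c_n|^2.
Σ |c_n|^2 = 73/2

Parseval equates the L^2 energy of f (normalised by 1/(2π)) with the ℓ^2 sum of its Fourier coefficients: (1/(2π)) ∫_0^{2π} |f|^2 = Σ |c_n|^2.
Compute the left side: (1/(2π)) [∫_0^π 8^2 dx + ∫_π^{2π} (-3)^2 dx] = (1/(2π)) · (64π + 9π) = (64 + 9)/2 = 73/2.
So Σ_{n ∈ Z} |c_n|^2 = 73/2.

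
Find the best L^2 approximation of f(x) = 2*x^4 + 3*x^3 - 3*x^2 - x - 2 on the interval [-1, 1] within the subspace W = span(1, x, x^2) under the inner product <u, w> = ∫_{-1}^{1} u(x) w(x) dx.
g(x) = -9*x^2/7 + 4*x/5 - 76/35

The best approximation g ∈ W is the orthogonal projection of f onto W. Writing g = a_0 + a_1 x + a_2 x^2, the coefficients solve the normal equations G · a = b where
  G_{ij} = <φ_i, φ_j> and b_i = <f, φ_i>, with φ_0 = 1, φ_1 = x, φ_2 = x^2.
G =
  [2, 0, 2/3]
  [0, 2/3, 0]
  [2/3, 0, 2/5],
b = (-26/5, 8/15, -206/105).
Solving gives a_0 = -76/35, a_1 = 4/5, a_2 = -9/7, so
  g(x) = -9*x^2/7 + 4*x/5 - 76/35.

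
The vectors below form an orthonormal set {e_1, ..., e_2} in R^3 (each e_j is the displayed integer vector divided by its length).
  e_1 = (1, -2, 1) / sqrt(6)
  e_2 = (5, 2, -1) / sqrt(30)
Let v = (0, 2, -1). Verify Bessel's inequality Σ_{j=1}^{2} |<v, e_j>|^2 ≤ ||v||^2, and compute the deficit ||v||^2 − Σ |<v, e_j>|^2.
Σ |<v, e_j>|^2 = 5; ||v||^2 = 5; deficit = 0

Write each e_j = u_j / sqrt(<u_j, u_j>) where u_j is the displayed integer vector. Then <v, e_j> = <v, u_j> / sqrt(<u_j, u_j>), so |<v, e_j>|^2 = <v, u_j>^2 / <u_j, u_j>.
Coefficients: <v, e_1> = -5/sqrt(6), <v, e_2> = 5/sqrt(30).
Square and sum: Σ |<v, e_j>|^2 = 5.
Compute ||v||^2 = v·v = 5.
Deficit = 5 − 5 = 0 ≥ 0, confirming Bessel's inequality. (The deficit equals ||v − Σ <v,e_j> e_j||^2, the squared distance from v to span{e_j}.)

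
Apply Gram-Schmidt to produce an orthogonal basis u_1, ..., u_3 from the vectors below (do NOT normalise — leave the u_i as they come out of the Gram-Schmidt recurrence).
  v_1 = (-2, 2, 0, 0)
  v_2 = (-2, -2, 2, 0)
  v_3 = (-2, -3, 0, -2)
Orthogonal basis:
  u_1 = (-2, 2, 0, 0)
  u_2 = (-2, -2, 2, 0)
  u_3 = (-5/6, -5/6, -5/3, -2)

Apply the Gram-Schmidt recurrence
  u_1 = v_1
  u_i = v_i − Σ_{j<i} ((v_i · u_j) / (u_j · u_j)) · u_j.

Step by step this gives:
  u_1 = (-2, 2, 0, 0)
  u_2 = (-2, -2, 2, 0)
  u_3 = (-5/6, -5/6, -5/3, -2)

Orthogonality check:
  u_2 · u_1 = 0 (should be 0)
  u_3 · u_1 = 0 (should be 0)
  u_3 · u_2 = 0 (should be 0)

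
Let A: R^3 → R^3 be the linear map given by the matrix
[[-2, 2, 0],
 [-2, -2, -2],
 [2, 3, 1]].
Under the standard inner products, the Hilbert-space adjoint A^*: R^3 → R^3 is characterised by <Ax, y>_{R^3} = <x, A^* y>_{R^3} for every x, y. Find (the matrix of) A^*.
A^* = A^T =
[[-2, -2, 2],
 [2, -2, 3],
 [0, -2, 1]]

For real matrices with standard dot products, the defining identity <Ax, y> = <x, A^* y> gives (Ax)^T y = x^T (A^*) y, i.e. x^T A^T y = x^T (A^*) y. Since this holds for all x, y, we must have A^* = A^T. Therefore
A^* =
[[-2, -2, 2],
 [2, -2, 3],
 [0, -2, 1]].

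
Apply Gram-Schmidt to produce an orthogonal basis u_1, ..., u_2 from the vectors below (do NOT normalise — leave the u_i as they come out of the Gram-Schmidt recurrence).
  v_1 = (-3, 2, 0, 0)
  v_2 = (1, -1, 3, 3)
Orthogonal basis:
  u_1 = (-3, 2, 0, 0)
  u_2 = (-2/13, -3/13, 3, 3)

Apply the Gram-Schmidt recurrence
  u_1 = v_1
  u_i = v_i − Σ_{j<i} ((v_i · u_j) / (u_j · u_j)) · u_j.

Step by step this gives:
  u_1 = (-3, 2, 0, 0)
  u_2 = (-2/13, -3/13, 3, 3)

Orthogonality check:
  u_2 · u_1 = 0 (should be 0)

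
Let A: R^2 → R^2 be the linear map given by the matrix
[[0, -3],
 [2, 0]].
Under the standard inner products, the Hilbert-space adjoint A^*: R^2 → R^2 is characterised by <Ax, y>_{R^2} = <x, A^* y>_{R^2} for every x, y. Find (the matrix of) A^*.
A^* = A^T =
[[0, 2],
 [-3, 0]]

For real matrices with standard dot products, the defining identity <Ax, y> = <x, A^* y> gives (Ax)^T y = x^T (A^*) y, i.e. x^T A^T y = x^T (A^*) y. Since this holds for all x, y, we must have A^* = A^T. Therefore
A^* =
[[0, 2],
 [-3, 0]].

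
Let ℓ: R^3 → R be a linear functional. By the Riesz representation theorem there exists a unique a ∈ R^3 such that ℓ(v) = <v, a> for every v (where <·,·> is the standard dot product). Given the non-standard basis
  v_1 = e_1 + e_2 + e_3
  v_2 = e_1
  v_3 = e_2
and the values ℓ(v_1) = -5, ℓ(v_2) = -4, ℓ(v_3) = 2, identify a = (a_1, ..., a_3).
a = (-4, 2, -3)

Write a = (a_1, ..., a_3) in the standard basis. For each basis vector v_i, ℓ(v_i) = <v_i, a> is a linear equation in the a_j's. Collect the n equations into a matrix system V a = ℓ, where row i of V is v_i (expressed in the standard basis). Since V is invertible (lower-triangular with 1s on the diagonal, up to permutation), solve by back-substitution:
  V =
[[1, 1, 1],
 [1, 0, 0],
 [0, 1, 0]]
  V a = (-5, -4, 2)
Solving gives a = (-4, 2, -3).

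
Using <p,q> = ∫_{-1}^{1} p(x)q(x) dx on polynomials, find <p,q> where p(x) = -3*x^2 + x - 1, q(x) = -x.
<p,q> = -2/3

Expand the product: p(x)·q(x) = 3*x^3 - x^2 + x.
∫_{-1}^{1} of each monomial x^k gives [2/(k+1) if k even, 0 if k odd]. Integrating term-by-term (or equivalently evaluating the antiderivative F(x) = 3*x^4/4 - x^3/3 + x^2/2 at the endpoints):
  F(1) − F(−1) = 11/12 − (19/12) = -2/3.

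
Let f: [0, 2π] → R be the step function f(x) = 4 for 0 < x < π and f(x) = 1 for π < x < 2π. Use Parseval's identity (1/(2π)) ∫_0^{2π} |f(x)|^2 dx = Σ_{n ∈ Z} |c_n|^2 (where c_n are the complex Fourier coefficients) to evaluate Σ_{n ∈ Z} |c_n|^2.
Σ |c_n|^2 = 17/2

Parseval equates the L^2 energy of f (normalised by 1/(2π)) with the ℓ^2 sum of its Fourier coefficients: (1/(2π)) ∫_0^{2π} |f|^2 = Σ |c_n|^2.
Compute the left side: (1/(2π)) [∫_0^π 4^2 dx + ∫_π^{2π} 1^2 dx] = (1/(2π)) · (16π + 1π) = (16 + 1)/2 = 17/2.
So Σ_{n ∈ Z} |c_n|^2 = 17/2.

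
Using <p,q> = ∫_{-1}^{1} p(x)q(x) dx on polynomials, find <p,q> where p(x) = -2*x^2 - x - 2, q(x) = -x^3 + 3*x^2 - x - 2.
<p,q> = 16/3

Expand the product: p(x)·q(x) = 2*x^5 - 5*x^4 + x^3 - x^2 + 4*x + 4.
∫_{-1}^{1} of each monomial x^k gives [2/(k+1) if k even, 0 if k odd]. Integrating term-by-term (or equivalently evaluating the antiderivative F(x) = x^6/3 - x^5 + x^4/4 - x^3/3 + 2*x^2 + 4*x at the endpoints):
  F(1) − F(−1) = 21/4 − (-1/12) = 16/3.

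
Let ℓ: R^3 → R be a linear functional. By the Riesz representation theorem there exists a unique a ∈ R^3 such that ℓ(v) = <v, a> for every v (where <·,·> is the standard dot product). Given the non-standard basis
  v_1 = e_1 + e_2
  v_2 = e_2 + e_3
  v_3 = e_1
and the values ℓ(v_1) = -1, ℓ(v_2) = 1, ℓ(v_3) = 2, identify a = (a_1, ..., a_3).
a = (2, -3, 4)

Write a = (a_1, ..., a_3) in the standard basis. For each basis vector v_i, ℓ(v_i) = <v_i, a> is a linear equation in the a_j's. Collect the n equations into a matrix system V a = ℓ, where row i of V is v_i (expressed in the standard basis). Since V is invertible (lower-triangular with 1s on the diagonal, up to permutation), solve by back-substitution:
  V =
[[1, 1, 0],
 [0, 1, 1],
 [1, 0, 0]]
  V a = (-1, 1, 2)
Solving gives a = (2, -3, 4).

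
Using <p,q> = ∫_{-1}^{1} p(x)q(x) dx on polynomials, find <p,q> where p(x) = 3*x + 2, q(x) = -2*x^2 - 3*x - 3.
<p,q> = -62/3

Expand the product: p(x)·q(x) = -6*x^3 - 13*x^2 - 15*x - 6.
∫_{-1}^{1} of each monomial x^k gives [2/(k+1) if k even, 0 if k odd]. Integrating term-by-term (or equivalently evaluating the antiderivative F(x) = -3*x^4/2 - 13*x^3/3 - 15*x^2/2 - 6*x at the endpoints):
  F(1) − F(−1) = -58/3 − (4/3) = -62/3.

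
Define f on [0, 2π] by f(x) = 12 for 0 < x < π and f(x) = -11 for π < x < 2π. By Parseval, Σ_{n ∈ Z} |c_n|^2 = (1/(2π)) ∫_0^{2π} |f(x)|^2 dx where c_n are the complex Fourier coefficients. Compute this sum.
Σ |c_n|^2 = 265/2

Parseval equates the L^2 energy of f (normalised by 1/(2π)) with the ℓ^2 sum of its Fourier coefficients: (1/(2π)) ∫_0^{2π} |f|^2 = Σ |c_n|^2.
Compute the left side: (1/(2π)) [∫_0^π 12^2 dx + ∫_π^{2π} (-11)^2 dx] = (1/(2π)) · (144π + 121π) = (144 + 121)/2 = 265/2.
So Σ_{n ∈ Z} |c_n|^2 = 265/2.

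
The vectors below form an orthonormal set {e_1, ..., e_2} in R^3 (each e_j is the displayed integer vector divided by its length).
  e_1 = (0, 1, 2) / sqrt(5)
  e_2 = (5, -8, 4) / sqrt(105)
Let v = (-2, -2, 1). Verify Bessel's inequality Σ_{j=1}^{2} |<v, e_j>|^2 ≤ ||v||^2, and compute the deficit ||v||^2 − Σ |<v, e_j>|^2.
Σ |<v, e_j>|^2 = 20/21; ||v||^2 = 9; deficit = 169/21

Write each e_j = u_j / sqrt(<u_j, u_j>) where u_j is the displayed integer vector. Then <v, e_j> = <v, u_j> / sqrt(<u_j, u_j>), so |<v, e_j>|^2 = <v, u_j>^2 / <u_j, u_j>.
Coefficients: <v, e_1> = 0/sqrt(5), <v, e_2> = 10/sqrt(105).
Square and sum: Σ |<v, e_j>|^2 = 20/21.
Compute ||v||^2 = v·v = 9.
Deficit = 9 − 20/21 = 169/21 ≥ 0, confirming Bessel's inequality. (The deficit equals ||v − Σ <v,e_j> e_j||^2, the squared distance from v to span{e_j}.)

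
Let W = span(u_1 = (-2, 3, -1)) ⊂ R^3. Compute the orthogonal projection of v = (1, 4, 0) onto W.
proj_W(v) = (-10/7, 15/7, -5/7)

Set up U = [u_1 | ... | u_1] ∈ R^(3×1). The projector onto W = col(U) is P = U (U^T U)^(-1) U^T.
Compute U^T U =
  [14],
and U^T v = (10).
Solve U^T U · c = U^T v for the coefficients: c = (5/7). The projection is proj_W(v) = U c.
Check: (v - proj_W(v)) · u_1 = 0  (should be 0).
Result: proj_W(v) = (-10/7, 15/7, -5/7).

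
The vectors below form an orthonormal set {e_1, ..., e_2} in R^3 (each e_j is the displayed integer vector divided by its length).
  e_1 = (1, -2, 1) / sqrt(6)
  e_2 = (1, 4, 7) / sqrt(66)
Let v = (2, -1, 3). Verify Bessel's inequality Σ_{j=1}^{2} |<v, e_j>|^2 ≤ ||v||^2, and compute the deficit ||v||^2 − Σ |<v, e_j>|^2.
Σ |<v, e_j>|^2 = 150/11; ||v||^2 = 14; deficit = 4/11

Write each e_j = u_j / sqrt(<u_j, u_j>) where u_j is the displayed integer vector. Then <v, e_j> = <v, u_j> / sqrt(<u_j, u_j>), so |<v, e_j>|^2 = <v, u_j>^2 / <u_j, u_j>.
Coefficients: <v, e_1> = 7/sqrt(6), <v, e_2> = 19/sqrt(66).
Square and sum: Σ |<v, e_j>|^2 = 150/11.
Compute ||v||^2 = v·v = 14.
Deficit = 14 − 150/11 = 4/11 ≥ 0, confirming Bessel's inequality. (The deficit equals ||v − Σ <v,e_j> e_j||^2, the squared distance from v to span{e_j}.)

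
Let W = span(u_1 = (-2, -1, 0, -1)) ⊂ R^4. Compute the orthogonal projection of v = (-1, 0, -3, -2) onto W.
proj_W(v) = (-4/3, -2/3, 0, -2/3)

Set up U = [u_1 | ... | u_1] ∈ R^(4×1). The projector onto W = col(U) is P = U (U^T U)^(-1) U^T.
Compute U^T U =
  [6],
and U^T v = (4).
Solve U^T U · c = U^T v for the coefficients: c = (2/3). The projection is proj_W(v) = U c.
Check: (v - proj_W(v)) · u_1 = 0  (should be 0).
Result: proj_W(v) = (-4/3, -2/3, 0, -2/3).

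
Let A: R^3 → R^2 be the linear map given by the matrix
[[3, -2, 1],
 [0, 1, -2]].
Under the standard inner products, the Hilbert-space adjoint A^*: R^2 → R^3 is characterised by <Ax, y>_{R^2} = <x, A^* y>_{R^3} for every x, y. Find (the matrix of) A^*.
A^* = A^T =
[[3, 0],
 [-2, 1],
 [1, -2]]

For real matrices with standard dot products, the defining identity <Ax, y> = <x, A^* y> gives (Ax)^T y = x^T (A^*) y, i.e. x^T A^T y = x^T (A^*) y. Since this holds for all x, y, we must have A^* = A^T. Therefore
A^* =
[[3, 0],
 [-2, 1],
 [1, -2]].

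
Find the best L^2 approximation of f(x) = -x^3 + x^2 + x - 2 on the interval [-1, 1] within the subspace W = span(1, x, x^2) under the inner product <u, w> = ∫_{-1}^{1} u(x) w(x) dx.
g(x) = x^2 + 2*x/5 - 2

The best approximation g ∈ W is the orthogonal projection of f onto W. Writing g = a_0 + a_1 x + a_2 x^2, the coefficients solve the normal equations G · a = b where
  G_{ij} = <φ_i, φ_j> and b_i = <f, φ_i>, with φ_0 = 1, φ_1 = x, φ_2 = x^2.
G =
  [2, 0, 2/3]
  [0, 2/3, 0]
  [2/3, 0, 2/5],
b = (-10/3, 4/15, -14/15).
Solving gives a_0 = -2, a_1 = 2/5, a_2 = 1, so
  g(x) = x^2 + 2*x/5 - 2.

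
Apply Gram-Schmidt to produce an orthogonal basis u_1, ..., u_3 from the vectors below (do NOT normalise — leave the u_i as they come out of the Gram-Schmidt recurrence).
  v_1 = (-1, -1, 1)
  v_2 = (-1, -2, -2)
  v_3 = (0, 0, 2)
Orthogonal basis:
  u_1 = (-1, -1, 1)
  u_2 = (-2/3, -5/3, -7/3)
  u_3 = (4/13, -3/13, 1/13)

Apply the Gram-Schmidt recurrence
  u_1 = v_1
  u_i = v_i − Σ_{j<i} ((v_i · u_j) / (u_j · u_j)) · u_j.

Step by step this gives:
  u_1 = (-1, -1, 1)
  u_2 = (-2/3, -5/3, -7/3)
  u_3 = (4/13, -3/13, 1/13)

Orthogonality check:
  u_2 · u_1 = 0 (should be 0)
  u_3 · u_1 = 0 (should be 0)
  u_3 · u_2 = 0 (should be 0)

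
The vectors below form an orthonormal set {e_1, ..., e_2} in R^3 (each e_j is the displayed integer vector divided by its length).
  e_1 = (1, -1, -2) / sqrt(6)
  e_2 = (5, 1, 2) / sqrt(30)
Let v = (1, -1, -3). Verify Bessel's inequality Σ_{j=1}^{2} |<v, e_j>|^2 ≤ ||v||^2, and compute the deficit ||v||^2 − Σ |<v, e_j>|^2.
Σ |<v, e_j>|^2 = 54/5; ||v||^2 = 11; deficit = 1/5

Write each e_j = u_j / sqrt(<u_j, u_j>) where u_j is the displayed integer vector. Then <v, e_j> = <v, u_j> / sqrt(<u_j, u_j>), so |<v, e_j>|^2 = <v, u_j>^2 / <u_j, u_j>.
Coefficients: <v, e_1> = 8/sqrt(6), <v, e_2> = -2/sqrt(30).
Square and sum: Σ |<v, e_j>|^2 = 54/5.
Compute ||v||^2 = v·v = 11.
Deficit = 11 − 54/5 = 1/5 ≥ 0, confirming Bessel's inequality. (The deficit equals ||v − Σ <v,e_j> e_j||^2, the squared distance from v to span{e_j}.)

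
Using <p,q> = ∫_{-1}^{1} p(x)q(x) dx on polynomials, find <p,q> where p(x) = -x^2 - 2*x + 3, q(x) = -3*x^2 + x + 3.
<p,q> = 148/15

Expand the product: p(x)·q(x) = 3*x^4 + 5*x^3 - 14*x^2 - 3*x + 9.
∫_{-1}^{1} of each monomial x^k gives [2/(k+1) if k even, 0 if k odd]. Integrating term-by-term (or equivalently evaluating the antiderivative F(x) = 3*x^5/5 + 5*x^4/4 - 14*x^3/3 - 3*x^2/2 + 9*x at the endpoints):
  F(1) − F(−1) = 281/60 − (-311/60) = 148/15.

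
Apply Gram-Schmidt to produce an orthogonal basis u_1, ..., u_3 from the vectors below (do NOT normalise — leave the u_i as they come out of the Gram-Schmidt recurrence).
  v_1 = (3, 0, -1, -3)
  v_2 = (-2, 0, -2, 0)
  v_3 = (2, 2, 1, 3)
Orthogonal basis:
  u_1 = (3, 0, -1, -3)
  u_2 = (-26/19, 0, -42/19, -12/19)
  u_3 = (45/34, 2, -45/34, 30/17)

Apply the Gram-Schmidt recurrence
  u_1 = v_1
  u_i = v_i − Σ_{j<i} ((v_i · u_j) / (u_j · u_j)) · u_j.

Step by step this gives:
  u_1 = (3, 0, -1, -3)
  u_2 = (-26/19, 0, -42/19, -12/19)
  u_3 = (45/34, 2, -45/34, 30/17)

Orthogonality check:
  u_2 · u_1 = 0 (should be 0)
  u_3 · u_1 = 0 (should be 0)
  u_3 · u_2 = 0 (should be 0)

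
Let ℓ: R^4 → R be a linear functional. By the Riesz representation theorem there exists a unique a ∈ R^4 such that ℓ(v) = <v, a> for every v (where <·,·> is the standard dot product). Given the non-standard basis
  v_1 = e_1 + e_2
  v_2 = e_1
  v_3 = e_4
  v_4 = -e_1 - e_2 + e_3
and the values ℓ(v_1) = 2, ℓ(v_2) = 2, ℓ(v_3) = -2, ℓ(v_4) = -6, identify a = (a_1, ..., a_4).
a = (2, 0, -4, -2)

Write a = (a_1, ..., a_4) in the standard basis. For each basis vector v_i, ℓ(v_i) = <v_i, a> is a linear equation in the a_j's. Collect the n equations into a matrix system V a = ℓ, where row i of V is v_i (expressed in the standard basis). Since V is invertible (lower-triangular with 1s on the diagonal, up to permutation), solve by back-substitution:
  V =
[[1, 1, 0, 0],
 [1, 0, 0, 0],
 [0, 0, 0, 1],
 [-1, -1, 1, 0]]
  V a = (2, 2, -2, -6)
Solving gives a = (2, 0, -4, -2).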